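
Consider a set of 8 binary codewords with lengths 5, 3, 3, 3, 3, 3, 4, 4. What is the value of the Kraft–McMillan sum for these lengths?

With common denominator 2^5 = 32: Σ 2^(−ℓᵢ) = 1/32 + 4/32 + 4/32 + 4/32 + 4/32 + 4/32 + 2/32 + 2/32 = 25/32 = 0.78125.

0.78125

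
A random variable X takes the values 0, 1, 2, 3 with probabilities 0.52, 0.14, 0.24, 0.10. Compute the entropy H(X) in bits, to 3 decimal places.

H = −Σ pᵢ log₂ pᵢ.
−0.52·log₂(0.52) = 0.4906
−0.14·log₂(0.14) = 0.3971
−0.24·log₂(0.24) = 0.4941
−0.10·log₂(0.10) = 0.3322
Sum ≈ 1.7140 → 1.714 bits.

1.714 bits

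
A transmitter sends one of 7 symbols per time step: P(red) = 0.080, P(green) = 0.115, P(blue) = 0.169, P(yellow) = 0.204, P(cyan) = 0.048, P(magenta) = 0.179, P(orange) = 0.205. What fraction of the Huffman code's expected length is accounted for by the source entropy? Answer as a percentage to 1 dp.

Entropy H = −Σ p log₂ p ≈ 2.6749 bits.
Huffman merges: 6/125+2/25→16/125; 23/200+16/125→243/1000; 169/1000+179/1000→87/250; 51/250+41/200→409/1000; 243/1000+87/250→591/1000; 409/1000+591/1000→1. L = 2719/1000 ≈ 2.7190.
Efficiency = H/L = 2.6749/2.7190 = 98.4%.

98.4%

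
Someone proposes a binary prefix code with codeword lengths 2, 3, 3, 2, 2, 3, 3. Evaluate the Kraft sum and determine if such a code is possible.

1.25; no

With common denominator 2^3 = 8: Σ 2^(−ℓᵢ) = 2/8 + 1/8 + 1/8 + 2/8 + 2/8 + 1/8 + 1/8 = 10/8 = 1.25.
Kraft's inequality requires Σ ≤ 1; here Σ = 1.25 > 1, so no such prefix code exists.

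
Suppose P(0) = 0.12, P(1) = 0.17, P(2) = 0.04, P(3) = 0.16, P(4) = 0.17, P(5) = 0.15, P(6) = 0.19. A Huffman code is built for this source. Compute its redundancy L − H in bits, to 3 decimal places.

0.089 bits

Entropy H = −Σ p log₂ p ≈ 2.7108 bits.
Huffman merges: 1/25+3/25→4/25; 3/20+4/25→31/100; 4/25+17/100→33/100; 17/100+19/100→9/25; 31/100+33/100→16/25; 9/25+16/25→1. L = 14/5 ≈ 2.8000.
L − H = 2.8000 − 2.7108 = 0.089 bits.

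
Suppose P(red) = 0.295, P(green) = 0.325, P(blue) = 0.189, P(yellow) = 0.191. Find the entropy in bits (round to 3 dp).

1.957 bits

H = −Σ pᵢ log₂ pᵢ.
−0.295·log₂(0.295) = 0.5196
−0.325·log₂(0.325) = 0.5270
−0.189·log₂(0.189) = 0.4543
−0.191·log₂(0.191) = 0.4562
Sum ≈ 1.9570 → 1.957 bits.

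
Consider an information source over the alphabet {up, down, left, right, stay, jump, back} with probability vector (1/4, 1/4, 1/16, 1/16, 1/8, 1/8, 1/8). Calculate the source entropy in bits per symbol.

Each probability is a power of 1/2, so log₂(1/p) is an integer.
H = Σ p·log₂(1/p) = 1/4·2 + 1/4·2 + 1/16·4 + 1/16·4 + 1/8·3 + 1/8·3 + 1/8·3 = 2.625 bits.

2.625 bits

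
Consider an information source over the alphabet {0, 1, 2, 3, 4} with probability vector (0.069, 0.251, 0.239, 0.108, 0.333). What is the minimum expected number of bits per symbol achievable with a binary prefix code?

2.177 bits/symbol

Repeatedly combine the two least-probable nodes; the expected code length is the sum of the merged weights.
merge 69/1000 + 27/250 → 177/1000
merge 177/1000 + 239/1000 → 52/125
merge 251/1000 + 333/1000 → 73/125
merge 52/125 + 73/125 → 1
L = 177/1000 + 52/125 + 73/125 + 1 = 2177/1000 = 2.177 bits/symbol.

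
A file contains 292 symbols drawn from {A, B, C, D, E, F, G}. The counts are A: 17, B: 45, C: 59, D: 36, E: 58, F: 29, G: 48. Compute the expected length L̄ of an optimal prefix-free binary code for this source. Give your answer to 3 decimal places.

Probabilities are the counts divided by 292.
Repeatedly combine the two least-probable nodes; the expected code length is the sum of the merged weights.
merge 17/292 + 29/292 → 23/146
merge 9/73 + 45/292 → 81/292
merge 23/146 + 12/73 → 47/146
merge 29/146 + 59/292 → 117/292
merge 81/292 + 47/146 → 175/292
merge 117/292 + 175/292 → 1
L = 23/146 + 81/292 + 47/146 + 117/292 + 175/292 + 1 = 805/292 ≈ 2.757 bits/symbol.

2.757 bits/symbol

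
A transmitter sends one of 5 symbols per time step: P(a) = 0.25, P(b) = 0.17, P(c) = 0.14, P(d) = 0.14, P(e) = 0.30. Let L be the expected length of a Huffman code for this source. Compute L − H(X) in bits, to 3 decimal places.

0.030 bits

Entropy H = −Σ p log₂ p ≈ 2.2499 bits.
Huffman merges: 7/50+7/50→7/25; 17/100+1/4→21/50; 7/25+3/10→29/50; 21/50+29/50→1. L = 57/25 ≈ 2.2800.
L − H = 2.2800 − 2.2499 = 0.030 bits.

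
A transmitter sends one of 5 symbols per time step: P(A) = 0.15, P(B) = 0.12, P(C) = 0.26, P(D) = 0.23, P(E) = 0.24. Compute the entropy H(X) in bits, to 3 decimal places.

2.265 bits

H = −Σ pᵢ log₂ pᵢ.
−0.15·log₂(0.15) = 0.4105
−0.12·log₂(0.12) = 0.3671
−0.26·log₂(0.26) = 0.5053
−0.23·log₂(0.23) = 0.4877
−0.24·log₂(0.24) = 0.4941
Sum ≈ 2.2647 → 2.265 bits.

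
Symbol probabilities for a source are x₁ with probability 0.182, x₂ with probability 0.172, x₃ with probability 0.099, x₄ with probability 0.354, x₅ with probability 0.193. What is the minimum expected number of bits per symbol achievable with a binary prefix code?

2.271 bits/symbol

Repeatedly combine the two least-probable nodes; the expected code length is the sum of the merged weights.
merge 99/1000 + 43/250 → 271/1000
merge 91/500 + 193/1000 → 3/8
merge 271/1000 + 177/500 → 5/8
merge 3/8 + 5/8 → 1
L = 271/1000 + 3/8 + 5/8 + 1 = 2271/1000 = 2.271 bits/symbol.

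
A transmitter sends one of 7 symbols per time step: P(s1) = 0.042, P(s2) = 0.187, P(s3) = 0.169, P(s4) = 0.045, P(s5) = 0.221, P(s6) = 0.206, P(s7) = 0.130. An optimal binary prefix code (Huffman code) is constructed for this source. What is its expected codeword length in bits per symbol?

Repeatedly combine the two least-probable nodes; the expected code length is the sum of the merged weights.
merge 21/500 + 9/200 → 87/1000
merge 87/1000 + 13/100 → 217/1000
merge 169/1000 + 187/1000 → 89/250
merge 103/500 + 217/1000 → 423/1000
merge 221/1000 + 89/250 → 577/1000
merge 423/1000 + 577/1000 → 1
L = 87/1000 + 217/1000 + 89/250 + 423/1000 + 577/1000 + 1 = 133/50 = 2.66 bits/symbol.

2.66 bits/symbol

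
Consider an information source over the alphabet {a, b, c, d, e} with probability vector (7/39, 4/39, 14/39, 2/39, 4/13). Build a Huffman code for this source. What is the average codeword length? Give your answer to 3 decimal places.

2.128 bits/symbol

Repeatedly combine the two least-probable nodes; the expected code length is the sum of the merged weights.
merge 2/39 + 4/39 → 2/13
merge 2/13 + 7/39 → 1/3
merge 4/13 + 1/3 → 25/39
merge 14/39 + 25/39 → 1
L = 2/13 + 1/3 + 25/39 + 1 = 83/39 ≈ 2.128 bits/symbol.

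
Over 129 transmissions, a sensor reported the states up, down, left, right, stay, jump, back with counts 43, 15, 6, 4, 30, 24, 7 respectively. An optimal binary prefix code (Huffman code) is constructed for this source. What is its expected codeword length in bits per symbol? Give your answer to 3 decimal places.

Probabilities are the counts divided by 129.
Repeatedly combine the two least-probable nodes; the expected code length is the sum of the merged weights.
merge 4/129 + 2/43 → 10/129
merge 7/129 + 10/129 → 17/129
merge 5/43 + 17/129 → 32/129
merge 8/43 + 10/43 → 18/43
merge 32/129 + 1/3 → 25/43
merge 18/43 + 25/43 → 1
L = 10/129 + 17/129 + 32/129 + 18/43 + 25/43 + 1 = 317/129 ≈ 2.457 bits/symbol.

2.457 bits/symbol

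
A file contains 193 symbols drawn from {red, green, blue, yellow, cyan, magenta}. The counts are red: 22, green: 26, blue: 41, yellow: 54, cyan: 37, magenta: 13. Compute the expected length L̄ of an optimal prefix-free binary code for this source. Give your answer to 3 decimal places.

Probabilities are the counts divided by 193.
Repeatedly combine the two least-probable nodes; the expected code length is the sum of the merged weights.
merge 13/193 + 22/193 → 35/193
merge 26/193 + 35/193 → 61/193
merge 37/193 + 41/193 → 78/193
merge 54/193 + 61/193 → 115/193
merge 78/193 + 115/193 → 1
L = 35/193 + 61/193 + 78/193 + 115/193 + 1 = 482/193 ≈ 2.497 bits/symbol.

2.497 bits/symbol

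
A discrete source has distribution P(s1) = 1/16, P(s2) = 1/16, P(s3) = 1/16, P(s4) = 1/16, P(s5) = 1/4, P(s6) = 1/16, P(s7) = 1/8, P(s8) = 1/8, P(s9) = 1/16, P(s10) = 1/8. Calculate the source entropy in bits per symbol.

Each probability is a power of 1/2, so log₂(1/p) is an integer.
H = Σ p·log₂(1/p) = 1/16·4 + 1/16·4 + 1/16·4 + 1/16·4 + 1/4·2 + 1/16·4 + 1/8·3 + 1/8·3 + 1/16·4 + 1/8·3 = 3.125 bits.

3.125 bits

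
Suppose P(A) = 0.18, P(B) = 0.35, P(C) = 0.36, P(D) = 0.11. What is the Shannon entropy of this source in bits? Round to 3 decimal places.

H = −Σ pᵢ log₂ pᵢ.
−0.18·log₂(0.18) = 0.4453
−0.35·log₂(0.35) = 0.5301
−0.36·log₂(0.36) = 0.5306
−0.11·log₂(0.11) = 0.3503
Sum ≈ 1.8563 → 1.856 bits.

1.856 bits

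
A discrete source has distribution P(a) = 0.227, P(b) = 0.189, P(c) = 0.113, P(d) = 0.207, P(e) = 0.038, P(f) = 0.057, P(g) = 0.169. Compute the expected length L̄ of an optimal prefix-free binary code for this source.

2.661 bits/symbol

Repeatedly combine the two least-probable nodes; the expected code length is the sum of the merged weights.
merge 19/500 + 57/1000 → 19/200
merge 19/200 + 113/1000 → 26/125
merge 169/1000 + 189/1000 → 179/500
merge 207/1000 + 26/125 → 83/200
merge 227/1000 + 179/500 → 117/200
merge 83/200 + 117/200 → 1
L = 19/200 + 26/125 + 179/500 + 83/200 + 117/200 + 1 = 2661/1000 = 2.661 bits/symbol.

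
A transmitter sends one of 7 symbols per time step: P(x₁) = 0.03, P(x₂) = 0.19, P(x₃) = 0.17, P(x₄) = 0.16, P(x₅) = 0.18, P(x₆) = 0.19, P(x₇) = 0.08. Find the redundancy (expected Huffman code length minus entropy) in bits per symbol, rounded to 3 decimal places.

0.073 bits

Entropy H = −Σ p log₂ p ≈ 2.6566 bits.
Huffman merges: 3/100+2/25→11/100; 11/100+4/25→27/100; 17/100+9/50→7/20; 19/100+19/100→19/50; 27/100+7/20→31/50; 19/50+31/50→1. L = 273/100 ≈ 2.7300.
L − H = 2.7300 − 2.6566 = 0.073 bits.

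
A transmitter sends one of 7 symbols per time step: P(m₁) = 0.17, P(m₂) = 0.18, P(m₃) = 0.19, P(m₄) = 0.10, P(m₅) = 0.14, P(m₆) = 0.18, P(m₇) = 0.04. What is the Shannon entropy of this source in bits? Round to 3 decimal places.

H = −Σ pᵢ log₂ pᵢ.
−0.17·log₂(0.17) = 0.4346
−0.18·log₂(0.18) = 0.4453
−0.19·log₂(0.19) = 0.4552
−0.10·log₂(0.10) = 0.3322
−0.14·log₂(0.14) = 0.3971
−0.18·log₂(0.18) = 0.4453
−0.04·log₂(0.04) = 0.1858
Sum ≈ 2.6955 → 2.695 bits.

2.695 bits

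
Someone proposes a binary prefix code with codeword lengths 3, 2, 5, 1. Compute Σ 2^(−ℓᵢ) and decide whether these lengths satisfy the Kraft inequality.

0.90625; yes

With common denominator 2^5 = 32: Σ 2^(−ℓᵢ) = 4/32 + 8/32 + 1/32 + 16/32 = 29/32 = 0.90625.
Kraft's inequality requires Σ ≤ 1; here Σ = 0.90625 ≤ 1, so such a prefix code exists.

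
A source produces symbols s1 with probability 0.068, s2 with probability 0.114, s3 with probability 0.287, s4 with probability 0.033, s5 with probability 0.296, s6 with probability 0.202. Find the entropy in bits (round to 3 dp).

H = −Σ pᵢ log₂ pᵢ.
−0.068·log₂(0.068) = 0.2637
−0.114·log₂(0.114) = 0.3571
−0.287·log₂(0.287) = 0.5169
−0.033·log₂(0.033) = 0.1624
−0.296·log₂(0.296) = 0.5199
−0.202·log₂(0.202) = 0.4661
Sum ≈ 2.2861 → 2.286 bits.

2.286 bits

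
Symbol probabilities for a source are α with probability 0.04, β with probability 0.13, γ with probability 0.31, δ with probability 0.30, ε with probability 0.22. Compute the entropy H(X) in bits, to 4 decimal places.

H = −Σ pᵢ log₂ pᵢ.
−0.04·log₂(0.04) = 0.1858
−0.13·log₂(0.13) = 0.3826
−0.31·log₂(0.31) = 0.5238
−0.30·log₂(0.30) = 0.5211
−0.22·log₂(0.22) = 0.4806
Sum ≈ 2.0939 → 2.0939 bits.

2.0939 bits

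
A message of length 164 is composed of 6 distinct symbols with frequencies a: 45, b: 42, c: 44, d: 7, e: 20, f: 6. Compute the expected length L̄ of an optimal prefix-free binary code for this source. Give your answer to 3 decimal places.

2.280 bits/symbol

Probabilities are the counts divided by 164.
Repeatedly combine the two least-probable nodes; the expected code length is the sum of the merged weights.
merge 3/82 + 7/164 → 13/164
merge 13/164 + 5/41 → 33/164
merge 33/164 + 21/82 → 75/164
merge 11/41 + 45/164 → 89/164
merge 75/164 + 89/164 → 1
L = 13/164 + 33/164 + 75/164 + 89/164 + 1 = 187/82 ≈ 2.280 bits/symbol.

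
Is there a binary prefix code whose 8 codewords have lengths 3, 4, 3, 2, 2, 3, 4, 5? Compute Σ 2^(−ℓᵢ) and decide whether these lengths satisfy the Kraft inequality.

With common denominator 2^5 = 32: Σ 2^(−ℓᵢ) = 4/32 + 2/32 + 4/32 + 8/32 + 8/32 + 4/32 + 2/32 + 1/32 = 33/32 = 1.03125.
Kraft's inequality requires Σ ≤ 1; here Σ = 1.03125 > 1, so no such prefix code exists.

1.03125; no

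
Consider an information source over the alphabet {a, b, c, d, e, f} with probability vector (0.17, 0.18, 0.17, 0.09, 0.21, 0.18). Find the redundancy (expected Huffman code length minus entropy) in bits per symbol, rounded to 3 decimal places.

0.065 bits

Entropy H = −Σ p log₂ p ≈ 2.5453 bits.
Huffman merges: 9/100+17/100→13/50; 17/100+9/50→7/20; 9/50+21/100→39/100; 13/50+7/20→61/100; 39/100+61/100→1. L = 261/100 ≈ 2.6100.
L − H = 2.6100 − 2.5453 = 0.065 bits.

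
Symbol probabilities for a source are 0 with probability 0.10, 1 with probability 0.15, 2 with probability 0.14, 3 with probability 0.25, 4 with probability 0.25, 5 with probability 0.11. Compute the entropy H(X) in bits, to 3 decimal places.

2.490 bits

H = −Σ pᵢ log₂ pᵢ.
−0.10·log₂(0.10) = 0.3322
−0.15·log₂(0.15) = 0.4105
−0.14·log₂(0.14) = 0.3971
−0.25·log₂(0.25) = 0.5000
−0.25·log₂(0.25) = 0.5000
−0.11·log₂(0.11) = 0.3503
Sum ≈ 2.4901 → 2.490 bits.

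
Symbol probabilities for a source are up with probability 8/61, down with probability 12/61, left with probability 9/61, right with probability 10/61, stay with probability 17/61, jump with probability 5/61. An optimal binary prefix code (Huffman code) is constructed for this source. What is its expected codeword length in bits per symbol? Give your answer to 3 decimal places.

2.525 bits/symbol

Repeatedly combine the two least-probable nodes; the expected code length is the sum of the merged weights.
merge 5/61 + 8/61 → 13/61
merge 9/61 + 10/61 → 19/61
merge 12/61 + 13/61 → 25/61
merge 17/61 + 19/61 → 36/61
merge 25/61 + 36/61 → 1
L = 13/61 + 19/61 + 25/61 + 36/61 + 1 = 154/61 ≈ 2.525 bits/symbol.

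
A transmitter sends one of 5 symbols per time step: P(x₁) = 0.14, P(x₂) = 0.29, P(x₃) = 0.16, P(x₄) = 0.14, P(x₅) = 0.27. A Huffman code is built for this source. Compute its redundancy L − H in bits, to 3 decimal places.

Entropy H = −Σ p log₂ p ≈ 2.2452 bits.
Huffman merges: 7/50+7/50→7/25; 4/25+27/100→43/100; 7/25+29/100→57/100; 43/100+57/100→1. L = 57/25 ≈ 2.2800.
L − H = 2.2800 − 2.2452 = 0.035 bits.

0.035 bits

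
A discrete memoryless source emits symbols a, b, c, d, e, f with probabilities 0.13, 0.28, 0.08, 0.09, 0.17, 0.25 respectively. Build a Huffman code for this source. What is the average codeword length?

2.47 bits/symbol

Repeatedly combine the two least-probable nodes; the expected code length is the sum of the merged weights.
merge 2/25 + 9/100 → 17/100
merge 13/100 + 17/100 → 3/10
merge 17/100 + 1/4 → 21/50
merge 7/25 + 3/10 → 29/50
merge 21/50 + 29/50 → 1
L = 17/100 + 3/10 + 21/50 + 29/50 + 1 = 247/100 = 2.47 bits/symbol.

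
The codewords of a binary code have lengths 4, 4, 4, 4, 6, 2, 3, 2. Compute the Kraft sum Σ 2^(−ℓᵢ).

0.890625

With common denominator 2^6 = 64: Σ 2^(−ℓᵢ) = 4/64 + 4/64 + 4/64 + 4/64 + 1/64 + 16/64 + 8/64 + 16/64 = 57/64 = 0.890625.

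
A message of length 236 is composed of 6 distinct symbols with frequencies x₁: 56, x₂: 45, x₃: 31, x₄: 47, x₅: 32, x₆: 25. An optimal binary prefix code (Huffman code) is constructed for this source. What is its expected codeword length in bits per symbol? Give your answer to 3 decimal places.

2.564 bits/symbol

Probabilities are the counts divided by 236.
Repeatedly combine the two least-probable nodes; the expected code length is the sum of the merged weights.
merge 25/236 + 31/236 → 14/59
merge 8/59 + 45/236 → 77/236
merge 47/236 + 14/59 → 103/236
merge 14/59 + 77/236 → 133/236
merge 103/236 + 133/236 → 1
L = 14/59 + 77/236 + 103/236 + 133/236 + 1 = 605/236 ≈ 2.564 bits/symbol.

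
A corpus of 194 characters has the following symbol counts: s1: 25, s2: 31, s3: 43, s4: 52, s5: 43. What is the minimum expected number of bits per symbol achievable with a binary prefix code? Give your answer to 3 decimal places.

2.289 bits/symbol

Probabilities are the counts divided by 194.
Repeatedly combine the two least-probable nodes; the expected code length is the sum of the merged weights.
merge 25/194 + 31/194 → 28/97
merge 43/194 + 43/194 → 43/97
merge 26/97 + 28/97 → 54/97
merge 43/97 + 54/97 → 1
L = 28/97 + 43/97 + 54/97 + 1 = 222/97 ≈ 2.289 bits/symbol.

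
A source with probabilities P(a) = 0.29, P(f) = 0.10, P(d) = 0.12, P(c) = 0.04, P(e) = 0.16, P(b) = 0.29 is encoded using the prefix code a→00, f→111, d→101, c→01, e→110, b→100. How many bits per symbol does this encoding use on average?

2.67 bits/symbol

L̄ = Σ pᵢ·ℓᵢ = 0.29·2 + 0.10·3 + 0.12·3 + 0.04·2 + 0.16·3 + 0.29·3 = 2.67 bits/symbol.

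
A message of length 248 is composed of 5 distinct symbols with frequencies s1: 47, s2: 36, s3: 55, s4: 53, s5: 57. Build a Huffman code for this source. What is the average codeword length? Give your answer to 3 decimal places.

Probabilities are the counts divided by 248.
Repeatedly combine the two least-probable nodes; the expected code length is the sum of the merged weights.
merge 9/62 + 47/248 → 83/248
merge 53/248 + 55/248 → 27/62
merge 57/248 + 83/248 → 35/62
merge 27/62 + 35/62 → 1
L = 83/248 + 27/62 + 35/62 + 1 = 579/248 ≈ 2.335 bits/symbol.

2.335 bits/symbol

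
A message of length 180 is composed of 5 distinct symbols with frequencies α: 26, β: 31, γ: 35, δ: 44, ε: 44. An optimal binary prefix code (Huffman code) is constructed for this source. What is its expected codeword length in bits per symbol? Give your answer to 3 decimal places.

Probabilities are the counts divided by 180.
Repeatedly combine the two least-probable nodes; the expected code length is the sum of the merged weights.
merge 13/90 + 31/180 → 19/60
merge 7/36 + 11/45 → 79/180
merge 11/45 + 19/60 → 101/180
merge 79/180 + 101/180 → 1
L = 19/60 + 79/180 + 101/180 + 1 = 139/60 ≈ 2.317 bits/symbol.

2.317 bits/symbol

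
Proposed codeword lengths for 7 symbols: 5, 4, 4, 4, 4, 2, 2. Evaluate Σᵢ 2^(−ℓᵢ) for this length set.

With common denominator 2^5 = 32: Σ 2^(−ℓᵢ) = 1/32 + 2/32 + 2/32 + 2/32 + 2/32 + 8/32 + 8/32 = 25/32 = 0.78125.

0.78125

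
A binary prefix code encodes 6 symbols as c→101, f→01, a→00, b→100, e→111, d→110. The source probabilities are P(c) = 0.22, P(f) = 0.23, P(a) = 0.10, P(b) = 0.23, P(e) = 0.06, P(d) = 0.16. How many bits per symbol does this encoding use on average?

L̄ = Σ pᵢ·ℓᵢ = 0.22·3 + 0.23·2 + 0.10·2 + 0.23·3 + 0.06·3 + 0.16·3 = 2.67 bits/symbol.

2.67 bits/symbol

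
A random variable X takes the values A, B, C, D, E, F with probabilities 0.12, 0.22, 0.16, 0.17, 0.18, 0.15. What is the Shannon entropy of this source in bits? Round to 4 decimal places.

2.5611 bits

H = −Σ pᵢ log₂ pᵢ.
−0.12·log₂(0.12) = 0.3671
−0.22·log₂(0.22) = 0.4806
−0.16·log₂(0.16) = 0.4230
−0.17·log₂(0.17) = 0.4346
−0.18·log₂(0.18) = 0.4453
−0.15·log₂(0.15) = 0.4105
Sum ≈ 2.5611 → 2.5611 bits.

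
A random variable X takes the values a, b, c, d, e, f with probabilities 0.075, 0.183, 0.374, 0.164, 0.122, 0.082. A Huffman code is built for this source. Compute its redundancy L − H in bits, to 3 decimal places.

Entropy H = −Σ p log₂ p ≈ 2.3532 bits.
Huffman merges: 3/40+41/500→157/1000; 61/500+157/1000→279/1000; 41/250+183/1000→347/1000; 279/1000+347/1000→313/500; 187/500+313/500→1. L = 2409/1000 ≈ 2.4090.
L − H = 2.4090 − 2.3532 = 0.056 bits.

0.056 bits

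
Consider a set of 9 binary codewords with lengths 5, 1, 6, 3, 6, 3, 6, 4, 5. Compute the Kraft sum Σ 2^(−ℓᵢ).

With common denominator 2^6 = 64: Σ 2^(−ℓᵢ) = 2/64 + 32/64 + 1/64 + 8/64 + 1/64 + 8/64 + 1/64 + 4/64 + 2/64 = 59/64 = 0.921875.

0.921875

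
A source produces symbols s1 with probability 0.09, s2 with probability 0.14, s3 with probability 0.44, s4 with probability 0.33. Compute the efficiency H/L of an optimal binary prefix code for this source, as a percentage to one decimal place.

Entropy H = −Σ p log₂ p ≈ 1.7587 bits.
Huffman merges: 9/100+7/50→23/100; 23/100+33/100→14/25; 11/25+14/25→1. L = 179/100 ≈ 1.7900.
Efficiency = H/L = 1.7587/1.7900 = 98.3%.

98.3%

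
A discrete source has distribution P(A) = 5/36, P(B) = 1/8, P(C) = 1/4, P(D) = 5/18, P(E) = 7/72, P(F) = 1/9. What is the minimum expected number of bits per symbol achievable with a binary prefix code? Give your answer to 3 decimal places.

Repeatedly combine the two least-probable nodes; the expected code length is the sum of the merged weights.
merge 7/72 + 1/9 → 5/24
merge 1/8 + 5/36 → 19/72
merge 5/24 + 1/4 → 11/24
merge 19/72 + 5/18 → 13/24
merge 11/24 + 13/24 → 1
L = 5/24 + 19/72 + 11/24 + 13/24 + 1 = 89/36 ≈ 2.472 bits/symbol.

2.472 bits/symbol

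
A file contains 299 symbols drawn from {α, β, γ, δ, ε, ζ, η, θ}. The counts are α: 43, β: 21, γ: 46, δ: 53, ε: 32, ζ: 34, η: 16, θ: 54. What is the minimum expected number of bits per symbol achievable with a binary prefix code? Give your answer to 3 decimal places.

2.943 bits/symbol

Probabilities are the counts divided by 299.
Repeatedly combine the two least-probable nodes; the expected code length is the sum of the merged weights.
merge 16/299 + 21/299 → 37/299
merge 32/299 + 34/299 → 66/299
merge 37/299 + 43/299 → 80/299
merge 2/13 + 53/299 → 99/299
merge 54/299 + 66/299 → 120/299
merge 80/299 + 99/299 → 179/299
merge 120/299 + 179/299 → 1
L = 37/299 + 66/299 + 80/299 + 99/299 + 120/299 + 179/299 + 1 = 880/299 ≈ 2.943 bits/symbol.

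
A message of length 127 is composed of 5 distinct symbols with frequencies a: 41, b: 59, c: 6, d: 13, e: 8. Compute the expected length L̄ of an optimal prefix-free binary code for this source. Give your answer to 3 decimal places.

Probabilities are the counts divided by 127.
Repeatedly combine the two least-probable nodes; the expected code length is the sum of the merged weights.
merge 6/127 + 8/127 → 14/127
merge 13/127 + 14/127 → 27/127
merge 27/127 + 41/127 → 68/127
merge 59/127 + 68/127 → 1
L = 14/127 + 27/127 + 68/127 + 1 = 236/127 ≈ 1.858 bits/symbol.

1.858 bits/symbol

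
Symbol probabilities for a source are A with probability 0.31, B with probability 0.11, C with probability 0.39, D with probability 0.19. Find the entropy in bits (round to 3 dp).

1.859 bits

H = −Σ pᵢ log₂ pᵢ.
−0.31·log₂(0.31) = 0.5238
−0.11·log₂(0.11) = 0.3503
−0.39·log₂(0.39) = 0.5298
−0.19·log₂(0.19) = 0.4552
Sum ≈ 1.8591 → 1.859 bits.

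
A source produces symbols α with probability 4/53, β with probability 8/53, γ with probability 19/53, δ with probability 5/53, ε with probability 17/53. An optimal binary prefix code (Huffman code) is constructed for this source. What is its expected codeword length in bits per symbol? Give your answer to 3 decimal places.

2.132 bits/symbol

Repeatedly combine the two least-probable nodes; the expected code length is the sum of the merged weights.
merge 4/53 + 5/53 → 9/53
merge 8/53 + 9/53 → 17/53
merge 17/53 + 17/53 → 34/53
merge 19/53 + 34/53 → 1
L = 9/53 + 17/53 + 34/53 + 1 = 113/53 ≈ 2.132 bits/symbol.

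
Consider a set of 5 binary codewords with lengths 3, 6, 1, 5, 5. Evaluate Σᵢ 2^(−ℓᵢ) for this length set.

0.703125

With common denominator 2^6 = 64: Σ 2^(−ℓᵢ) = 8/64 + 1/64 + 32/64 + 2/64 + 2/64 = 45/64 = 0.703125.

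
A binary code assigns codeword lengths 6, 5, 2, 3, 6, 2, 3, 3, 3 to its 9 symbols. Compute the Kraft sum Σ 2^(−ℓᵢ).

With common denominator 2^6 = 64: Σ 2^(−ℓᵢ) = 1/64 + 2/64 + 16/64 + 8/64 + 1/64 + 16/64 + 8/64 + 8/64 + 8/64 = 68/64 = 1.0625.

1.0625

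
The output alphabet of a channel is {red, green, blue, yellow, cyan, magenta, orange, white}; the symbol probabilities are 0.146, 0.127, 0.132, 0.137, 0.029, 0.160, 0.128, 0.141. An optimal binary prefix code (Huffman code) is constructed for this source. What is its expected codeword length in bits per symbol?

2.996 bits/symbol

Repeatedly combine the two least-probable nodes; the expected code length is the sum of the merged weights.
merge 29/1000 + 127/1000 → 39/250
merge 16/125 + 33/250 → 13/50
merge 137/1000 + 141/1000 → 139/500
merge 73/500 + 39/250 → 151/500
merge 4/25 + 13/50 → 21/50
merge 139/500 + 151/500 → 29/50
merge 21/50 + 29/50 → 1
L = 39/250 + 13/50 + 139/500 + 151/500 + 21/50 + 29/50 + 1 = 749/250 = 2.996 bits/symbol.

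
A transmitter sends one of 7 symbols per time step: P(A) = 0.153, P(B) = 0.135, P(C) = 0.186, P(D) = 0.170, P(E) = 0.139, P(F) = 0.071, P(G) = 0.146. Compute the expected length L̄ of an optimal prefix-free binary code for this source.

Repeatedly combine the two least-probable nodes; the expected code length is the sum of the merged weights.
merge 71/1000 + 27/200 → 103/500
merge 139/1000 + 73/500 → 57/200
merge 153/1000 + 17/100 → 323/1000
merge 93/500 + 103/500 → 49/125
merge 57/200 + 323/1000 → 76/125
merge 49/125 + 76/125 → 1
L = 103/500 + 57/200 + 323/1000 + 49/125 + 76/125 + 1 = 1407/500 = 2.814 bits/symbol.

2.814 bits/symbol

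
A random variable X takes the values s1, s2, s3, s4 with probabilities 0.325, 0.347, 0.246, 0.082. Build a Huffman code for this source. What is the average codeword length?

Repeatedly combine the two least-probable nodes; the expected code length is the sum of the merged weights.
merge 41/500 + 123/500 → 41/125
merge 13/40 + 41/125 → 653/1000
merge 347/1000 + 653/1000 → 1
L = 41/125 + 653/1000 + 1 = 1981/1000 = 1.981 bits/symbol.

1.981 bits/symbol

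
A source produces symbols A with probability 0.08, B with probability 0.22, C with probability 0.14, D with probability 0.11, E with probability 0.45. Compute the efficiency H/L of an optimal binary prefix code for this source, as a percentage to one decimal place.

Entropy H = −Σ p log₂ p ≈ 2.0379 bits.
Huffman merges: 2/25+11/100→19/100; 7/50+19/100→33/100; 11/50+33/100→11/20; 9/20+11/20→1. L = 207/100 ≈ 2.0700.
Efficiency = H/L = 2.0379/2.0700 = 98.4%.

98.4%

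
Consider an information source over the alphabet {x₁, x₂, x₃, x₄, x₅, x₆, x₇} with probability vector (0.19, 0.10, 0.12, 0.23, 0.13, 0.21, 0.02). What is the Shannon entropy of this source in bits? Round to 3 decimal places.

H = −Σ pᵢ log₂ pᵢ.
−0.19·log₂(0.19) = 0.4552
−0.10·log₂(0.10) = 0.3322
−0.12·log₂(0.12) = 0.3671
−0.23·log₂(0.23) = 0.4877
−0.13·log₂(0.13) = 0.3826
−0.21·log₂(0.21) = 0.4728
−0.02·log₂(0.02) = 0.1129
Sum ≈ 2.6105 → 2.610 bits.

2.610 bits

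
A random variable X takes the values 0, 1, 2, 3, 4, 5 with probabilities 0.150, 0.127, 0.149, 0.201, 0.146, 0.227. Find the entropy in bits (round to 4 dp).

H = −Σ pᵢ log₂ pᵢ.
−0.150·log₂(0.150) = 0.4105
−0.127·log₂(0.127) = 0.3781
−0.149·log₂(0.149) = 0.4092
−0.201·log₂(0.201) = 0.4653
−0.146·log₂(0.146) = 0.4053
−0.227·log₂(0.227) = 0.4856
Sum ≈ 2.5540 → 2.5540 bits.

2.5540 bits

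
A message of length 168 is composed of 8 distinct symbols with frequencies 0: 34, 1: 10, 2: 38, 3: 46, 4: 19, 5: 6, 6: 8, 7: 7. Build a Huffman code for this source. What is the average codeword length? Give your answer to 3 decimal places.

Probabilities are the counts divided by 168.
Repeatedly combine the two least-probable nodes; the expected code length is the sum of the merged weights.
merge 1/28 + 1/24 → 13/168
merge 1/21 + 5/84 → 3/28
merge 13/168 + 3/28 → 31/168
merge 19/168 + 31/168 → 25/84
merge 17/84 + 19/84 → 3/7
merge 23/84 + 25/84 → 4/7
merge 3/7 + 4/7 → 1
L = 13/168 + 3/28 + 31/168 + 25/84 + 3/7 + 4/7 + 1 = 8/3 ≈ 2.667 bits/symbol.

2.667 bits/symbol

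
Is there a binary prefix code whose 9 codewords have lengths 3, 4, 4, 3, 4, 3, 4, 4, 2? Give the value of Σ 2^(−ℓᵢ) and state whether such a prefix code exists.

0.9375; yes

With common denominator 2^4 = 16: Σ 2^(−ℓᵢ) = 2/16 + 1/16 + 1/16 + 2/16 + 1/16 + 2/16 + 1/16 + 1/16 + 4/16 = 15/16 = 0.9375.
Kraft's inequality requires Σ ≤ 1; here Σ = 0.9375 ≤ 1, so such a prefix code exists.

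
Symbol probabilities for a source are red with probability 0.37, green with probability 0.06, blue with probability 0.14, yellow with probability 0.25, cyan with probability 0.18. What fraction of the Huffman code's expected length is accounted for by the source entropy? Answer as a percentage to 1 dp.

96.2%

Entropy H = −Σ p log₂ p ≈ 2.1167 bits.
Huffman merges: 3/50+7/50→1/5; 9/50+1/5→19/50; 1/4+37/100→31/50; 19/50+31/50→1. L = 11/5 ≈ 2.2000.
Efficiency = H/L = 2.1167/2.2000 = 96.2%.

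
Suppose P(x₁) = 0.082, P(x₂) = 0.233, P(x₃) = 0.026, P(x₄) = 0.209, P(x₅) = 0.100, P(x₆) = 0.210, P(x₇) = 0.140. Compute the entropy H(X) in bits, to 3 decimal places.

2.597 bits

H = −Σ pᵢ log₂ pᵢ.
−0.082·log₂(0.082) = 0.2959
−0.233·log₂(0.233) = 0.4897
−0.026·log₂(0.026) = 0.1369
−0.209·log₂(0.209) = 0.4720
−0.100·log₂(0.100) = 0.3322
−0.210·log₂(0.210) = 0.4728
−0.140·log₂(0.140) = 0.3971
Sum ≈ 2.5966 → 2.597 bits.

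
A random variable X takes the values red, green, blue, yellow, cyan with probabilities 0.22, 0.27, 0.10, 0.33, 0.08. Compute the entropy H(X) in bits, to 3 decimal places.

H = −Σ pᵢ log₂ pᵢ.
−0.22·log₂(0.22) = 0.4806
−0.27·log₂(0.27) = 0.5100
−0.10·log₂(0.10) = 0.3322
−0.33·log₂(0.33) = 0.5278
−0.08·log₂(0.08) = 0.2915
Sum ≈ 2.1421 → 2.142 bits.

2.142 bits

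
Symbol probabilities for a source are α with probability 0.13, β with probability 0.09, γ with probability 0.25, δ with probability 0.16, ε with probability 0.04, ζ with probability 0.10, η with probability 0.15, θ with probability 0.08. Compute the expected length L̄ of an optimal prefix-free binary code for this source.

Repeatedly combine the two least-probable nodes; the expected code length is the sum of the merged weights.
merge 1/25 + 2/25 → 3/25
merge 9/100 + 1/10 → 19/100
merge 3/25 + 13/100 → 1/4
merge 3/20 + 4/25 → 31/100
merge 19/100 + 1/4 → 11/25
merge 1/4 + 31/100 → 14/25
merge 11/25 + 14/25 → 1
L = 3/25 + 19/100 + 1/4 + 31/100 + 11/25 + 14/25 + 1 = 287/100 = 2.87 bits/symbol.

2.87 bits/symbol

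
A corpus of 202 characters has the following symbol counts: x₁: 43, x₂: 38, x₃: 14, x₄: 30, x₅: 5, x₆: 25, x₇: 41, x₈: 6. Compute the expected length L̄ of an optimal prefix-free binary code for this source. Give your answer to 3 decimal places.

Probabilities are the counts divided by 202.
Repeatedly combine the two least-probable nodes; the expected code length is the sum of the merged weights.
merge 5/202 + 3/101 → 11/202
merge 11/202 + 7/101 → 25/202
merge 25/202 + 25/202 → 25/101
merge 15/101 + 19/101 → 34/101
merge 41/202 + 43/202 → 42/101
merge 25/101 + 34/101 → 59/101
merge 42/101 + 59/101 → 1
L = 11/202 + 25/202 + 25/101 + 34/101 + 42/101 + 59/101 + 1 = 279/101 ≈ 2.762 bits/symbol.

2.762 bits/symbol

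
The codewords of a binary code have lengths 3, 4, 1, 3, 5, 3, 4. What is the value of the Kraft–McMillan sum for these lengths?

With common denominator 2^5 = 32: Σ 2^(−ℓᵢ) = 4/32 + 2/32 + 16/32 + 4/32 + 1/32 + 4/32 + 2/32 = 33/32 = 1.03125.

1.03125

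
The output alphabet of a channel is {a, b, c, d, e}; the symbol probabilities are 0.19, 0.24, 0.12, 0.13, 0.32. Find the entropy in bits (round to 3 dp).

2.225 bits

H = −Σ pᵢ log₂ pᵢ.
−0.19·log₂(0.19) = 0.4552
−0.24·log₂(0.24) = 0.4941
−0.12·log₂(0.12) = 0.3671
−0.13·log₂(0.13) = 0.3826
−0.32·log₂(0.32) = 0.5260
Sum ≈ 2.2251 → 2.225 bits.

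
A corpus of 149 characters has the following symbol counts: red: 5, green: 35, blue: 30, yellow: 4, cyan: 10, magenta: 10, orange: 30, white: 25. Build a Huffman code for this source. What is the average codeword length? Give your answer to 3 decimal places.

Probabilities are the counts divided by 149.
Repeatedly combine the two least-probable nodes; the expected code length is the sum of the merged weights.
merge 4/149 + 5/149 → 9/149
merge 9/149 + 10/149 → 19/149
merge 10/149 + 19/149 → 29/149
merge 25/149 + 29/149 → 54/149
merge 30/149 + 30/149 → 60/149
merge 35/149 + 54/149 → 89/149
merge 60/149 + 89/149 → 1
L = 9/149 + 19/149 + 29/149 + 54/149 + 60/149 + 89/149 + 1 = 409/149 ≈ 2.745 bits/symbol.

2.745 bits/symbol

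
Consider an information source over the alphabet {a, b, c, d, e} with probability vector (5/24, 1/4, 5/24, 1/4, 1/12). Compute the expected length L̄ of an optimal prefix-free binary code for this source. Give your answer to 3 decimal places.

2.292 bits/symbol

Repeatedly combine the two least-probable nodes; the expected code length is the sum of the merged weights.
merge 1/12 + 5/24 → 7/24
merge 5/24 + 1/4 → 11/24
merge 1/4 + 7/24 → 13/24
merge 11/24 + 13/24 → 1
L = 7/24 + 11/24 + 13/24 + 1 = 55/24 ≈ 2.292 bits/symbol.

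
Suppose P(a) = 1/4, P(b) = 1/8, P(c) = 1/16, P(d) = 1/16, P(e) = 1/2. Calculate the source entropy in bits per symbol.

1.875 bits

Each probability is a power of 1/2, so log₂(1/p) is an integer.
H = Σ p·log₂(1/p) = 1/4·2 + 1/8·3 + 1/16·4 + 1/16·4 + 1/2·1 = 1.875 bits.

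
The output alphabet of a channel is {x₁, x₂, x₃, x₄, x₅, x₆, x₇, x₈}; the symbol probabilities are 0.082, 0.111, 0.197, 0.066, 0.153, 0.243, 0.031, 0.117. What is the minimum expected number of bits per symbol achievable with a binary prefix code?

Repeatedly combine the two least-probable nodes; the expected code length is the sum of the merged weights.
merge 31/1000 + 33/500 → 97/1000
merge 41/500 + 97/1000 → 179/1000
merge 111/1000 + 117/1000 → 57/250
merge 153/1000 + 179/1000 → 83/250
merge 197/1000 + 57/250 → 17/40
merge 243/1000 + 83/250 → 23/40
merge 17/40 + 23/40 → 1
L = 97/1000 + 179/1000 + 57/250 + 83/250 + 17/40 + 23/40 + 1 = 709/250 = 2.836 bits/symbol.

2.836 bits/symbol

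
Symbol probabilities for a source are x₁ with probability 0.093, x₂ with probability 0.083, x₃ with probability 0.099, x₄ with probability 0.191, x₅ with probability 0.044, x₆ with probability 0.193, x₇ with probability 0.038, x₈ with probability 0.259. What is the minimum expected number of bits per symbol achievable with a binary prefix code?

Repeatedly combine the two least-probable nodes; the expected code length is the sum of the merged weights.
merge 19/500 + 11/250 → 41/500
merge 41/500 + 83/1000 → 33/200
merge 93/1000 + 99/1000 → 24/125
merge 33/200 + 191/1000 → 89/250
merge 24/125 + 193/1000 → 77/200
merge 259/1000 + 89/250 → 123/200
merge 77/200 + 123/200 → 1
L = 41/500 + 33/200 + 24/125 + 89/250 + 77/200 + 123/200 + 1 = 559/200 = 2.795 bits/symbol.

2.795 bits/symbol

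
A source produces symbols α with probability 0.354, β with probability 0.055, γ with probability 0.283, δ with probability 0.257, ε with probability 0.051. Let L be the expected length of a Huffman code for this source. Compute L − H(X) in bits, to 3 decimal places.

Entropy H = −Σ p log₂ p ≈ 1.9986 bits.
Huffman merges: 51/1000+11/200→53/500; 53/500+257/1000→363/1000; 283/1000+177/500→637/1000; 363/1000+637/1000→1. L = 1053/500 ≈ 2.1060.
L − H = 2.1060 − 1.9986 = 0.107 bits.

0.107 bits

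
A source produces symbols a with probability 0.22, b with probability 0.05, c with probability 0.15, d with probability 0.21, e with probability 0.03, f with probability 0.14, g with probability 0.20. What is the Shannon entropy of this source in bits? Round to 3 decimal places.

H = −Σ pᵢ log₂ pᵢ.
−0.22·log₂(0.22) = 0.4806
−0.05·log₂(0.05) = 0.2161
−0.15·log₂(0.15) = 0.4105
−0.21·log₂(0.21) = 0.4728
−0.03·log₂(0.03) = 0.1518
−0.14·log₂(0.14) = 0.3971
−0.20·log₂(0.20) = 0.4644
Sum ≈ 2.5933 → 2.593 bits.

2.593 bits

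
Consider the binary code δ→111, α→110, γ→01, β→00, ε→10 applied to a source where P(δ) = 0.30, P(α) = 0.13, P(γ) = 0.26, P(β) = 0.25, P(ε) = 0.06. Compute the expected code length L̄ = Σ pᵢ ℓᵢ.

2.43 bits/symbol

L̄ = Σ pᵢ·ℓᵢ = 0.30·3 + 0.13·3 + 0.26·2 + 0.25·2 + 0.06·2 = 2.43 bits/symbol.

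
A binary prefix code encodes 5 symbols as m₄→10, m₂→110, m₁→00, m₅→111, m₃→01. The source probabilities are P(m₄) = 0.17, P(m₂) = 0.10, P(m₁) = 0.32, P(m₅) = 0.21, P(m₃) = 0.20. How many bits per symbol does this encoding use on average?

2.31 bits/symbol

L̄ = Σ pᵢ·ℓᵢ = 0.17·2 + 0.10·3 + 0.32·2 + 0.21·3 + 0.20·2 = 2.31 bits/symbol.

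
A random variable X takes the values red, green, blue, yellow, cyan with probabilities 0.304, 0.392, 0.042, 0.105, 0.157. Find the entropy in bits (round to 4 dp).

2.0047 bits

H = −Σ pᵢ log₂ pᵢ.
−0.304·log₂(0.304) = 0.5222
−0.392·log₂(0.392) = 0.5296
−0.042·log₂(0.042) = 0.1921
−0.105·log₂(0.105) = 0.3414
−0.157·log₂(0.157) = 0.4194
Sum ≈ 2.0047 → 2.0047 bits.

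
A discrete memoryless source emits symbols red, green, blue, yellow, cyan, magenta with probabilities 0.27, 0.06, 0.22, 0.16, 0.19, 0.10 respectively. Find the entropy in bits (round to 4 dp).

2.4446 bits

H = −Σ pᵢ log₂ pᵢ.
−0.27·log₂(0.27) = 0.5100
−0.06·log₂(0.06) = 0.2435
−0.22·log₂(0.22) = 0.4806
−0.16·log₂(0.16) = 0.4230
−0.19·log₂(0.19) = 0.4552
−0.10·log₂(0.10) = 0.3322
Sum ≈ 2.4446 → 2.4446 bits.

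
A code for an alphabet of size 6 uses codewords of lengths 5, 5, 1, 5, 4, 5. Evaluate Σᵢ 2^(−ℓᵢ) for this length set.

0.6875

With common denominator 2^5 = 32: Σ 2^(−ℓᵢ) = 1/32 + 1/32 + 16/32 + 1/32 + 2/32 + 1/32 = 22/32 = 0.6875.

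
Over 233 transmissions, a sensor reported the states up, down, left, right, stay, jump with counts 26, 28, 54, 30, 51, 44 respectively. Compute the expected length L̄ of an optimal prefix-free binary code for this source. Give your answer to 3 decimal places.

2.549 bits/symbol

Probabilities are the counts divided by 233.
Repeatedly combine the two least-probable nodes; the expected code length is the sum of the merged weights.
merge 26/233 + 28/233 → 54/233
merge 30/233 + 44/233 → 74/233
merge 51/233 + 54/233 → 105/233
merge 54/233 + 74/233 → 128/233
merge 105/233 + 128/233 → 1
L = 54/233 + 74/233 + 105/233 + 128/233 + 1 = 594/233 ≈ 2.549 bits/symbol.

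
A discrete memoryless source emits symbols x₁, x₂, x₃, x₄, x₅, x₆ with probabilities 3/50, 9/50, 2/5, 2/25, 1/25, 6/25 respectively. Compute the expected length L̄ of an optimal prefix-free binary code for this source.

2.24 bits/symbol

Repeatedly combine the two least-probable nodes; the expected code length is the sum of the merged weights.
merge 1/25 + 3/50 → 1/10
merge 2/25 + 1/10 → 9/50
merge 9/50 + 9/50 → 9/25
merge 6/25 + 9/25 → 3/5
merge 2/5 + 3/5 → 1
L = 1/10 + 9/50 + 9/25 + 3/5 + 1 = 56/25 = 2.24 bits/symbol.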